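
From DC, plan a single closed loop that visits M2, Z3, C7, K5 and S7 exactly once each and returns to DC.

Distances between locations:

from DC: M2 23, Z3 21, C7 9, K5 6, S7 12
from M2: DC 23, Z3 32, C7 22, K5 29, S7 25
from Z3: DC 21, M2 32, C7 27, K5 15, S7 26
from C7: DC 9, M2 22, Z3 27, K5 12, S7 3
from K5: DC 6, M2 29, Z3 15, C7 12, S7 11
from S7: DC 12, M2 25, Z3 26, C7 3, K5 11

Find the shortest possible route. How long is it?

Shortest round trip = 90.

There are 60 distinct closed tours to check (reversals are equivalent).
DC-M2-Z3-C7-K5-S7-DC: 23+32+27+12+11+12 = 117
DC-M2-Z3-C7-S7-K5-DC: 23+32+27+3+11+6 = 102
DC-M2-Z3-K5-C7-S7-DC: 23+32+15+12+3+12 = 97
DC-M2-Z3-K5-S7-C7-DC: 23+32+15+11+3+9 = 93
DC-M2-Z3-S7-C7-K5-DC: 23+32+26+3+12+6 = 102
DC-M2-Z3-S7-K5-C7-DC: 23+32+26+11+12+9 = 113
DC-M2-C7-Z3-K5-S7-DC: 23+22+27+15+11+12 = 110
DC-M2-C7-Z3-S7-K5-DC: 23+22+27+26+11+6 = 115
DC-M2-C7-K5-Z3-S7-DC: 23+22+12+15+26+12 = 110
DC-M2-C7-K5-S7-Z3-DC: 23+22+12+11+26+21 = 115
DC-M2-C7-S7-Z3-K5-DC: 23+22+3+26+15+6 = 95
DC-M2-C7-S7-K5-Z3-DC: 23+22+3+11+15+21 = 95
DC-M2-K5-Z3-C7-S7-DC: 23+29+15+27+3+12 = 109
DC-M2-K5-Z3-S7-C7-DC: 23+29+15+26+3+9 = 105
… (46 more)
DC-C7-S7-M2-Z3-K5-DC: 9+3+25+32+15+6 = 90  ← best
The minimum is 90.
One optimal route: DC → C7 → S7 → M2 → Z3 → K5 → DC (or its reverse).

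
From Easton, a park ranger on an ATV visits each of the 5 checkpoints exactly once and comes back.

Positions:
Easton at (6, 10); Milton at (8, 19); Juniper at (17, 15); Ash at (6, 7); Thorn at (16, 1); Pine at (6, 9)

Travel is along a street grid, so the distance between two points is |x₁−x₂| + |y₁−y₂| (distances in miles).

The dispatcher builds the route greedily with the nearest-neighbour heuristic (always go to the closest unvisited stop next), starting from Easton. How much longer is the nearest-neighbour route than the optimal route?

6 miles longer than the optimal tour.

Easton: Pine=1, Ash=3, Milton=11, Juniper=16, Thorn=19 ⇒ Pine
Pine: Ash=2, Milton=12, Juniper=17, Thorn=18 ⇒ Ash
Ash: Milton=14, Thorn=16, Juniper=19 ⇒ Milton
Milton: Juniper=13, Thorn=26 ⇒ Juniper
Juniper: Thorn=15 ⇒ Thorn
NN route Easton → Pine → Ash → Milton → Juniper → Thorn → Easton costs 64.
Optimal: Easton → Milton → Juniper → Thorn → Ash → Pine → Easton costs 58 (by enumerating all 60 distinct tours).
Excess = 64 − 58 = 6.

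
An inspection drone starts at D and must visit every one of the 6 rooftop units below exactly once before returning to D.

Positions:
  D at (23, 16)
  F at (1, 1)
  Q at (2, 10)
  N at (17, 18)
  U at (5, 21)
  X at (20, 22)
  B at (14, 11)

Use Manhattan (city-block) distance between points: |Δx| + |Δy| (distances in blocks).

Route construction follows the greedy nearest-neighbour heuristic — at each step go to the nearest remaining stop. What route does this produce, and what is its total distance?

Nearest-neighbour total = 92 blocks; route D → N → X → U → Q → F → B → D.

At D the remaining stops are N 8, X 9, B 14, U 23, Q 27, F 37; go to N.
At N the remaining stops are X 7, B 10, U 15, Q 23, F 33; go to X.
At X the remaining stops are U 16, B 17, Q 30, F 40; go to U.
At U the remaining stops are Q 14, B 19, F 24; go to Q.
At Q the remaining stops are F 10, B 13; go to F.
At F the remaining stops are B 23; go to B.
Return B→D: 14.
Total = 8 + 7 + 16 + 14 + 10 + 23 + 14 = 92.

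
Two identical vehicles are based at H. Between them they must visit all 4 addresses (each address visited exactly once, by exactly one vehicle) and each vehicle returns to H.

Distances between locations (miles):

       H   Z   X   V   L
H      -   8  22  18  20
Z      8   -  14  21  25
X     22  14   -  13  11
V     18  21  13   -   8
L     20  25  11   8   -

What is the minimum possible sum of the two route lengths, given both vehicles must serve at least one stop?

75 miles — the smallest possible combined total.

Try each way of splitting the stops between the two vehicles (each non-empty) and, for each split, find the best tour for each vehicle:
  {Z} + {X, V, L}: 16 + 59 = 75
  {X} + {Z, V, L}: 44 + 57 = 101
  {Z, X} + {V, L}: 44 + 46 = 90
  {V} + {Z, X, L}: 36 + 53 = 89
  {Z, V} + {X, L}: 47 + 53 = 100
  {X, V} + {Z, L}: 53 + 53 = 106
  … (7 splits in total)
Best: vehicle 1 H → Z → H = 16; vehicle 2 H → X → L → V → H = 59; combined 75.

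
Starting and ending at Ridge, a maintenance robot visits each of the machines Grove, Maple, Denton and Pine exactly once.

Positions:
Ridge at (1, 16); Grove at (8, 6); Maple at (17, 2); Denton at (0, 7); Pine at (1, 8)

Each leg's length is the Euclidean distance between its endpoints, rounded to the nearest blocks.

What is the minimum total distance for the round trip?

48 blocks — the shortest possible round trip.

There are 12 distinct closed tours to check (reversals are equivalent).
Ridge-Grove-Maple-Denton-Pine-Ridge: 12+10+18+1+8 = 49
Ridge-Grove-Maple-Pine-Denton-Ridge: 12+10+17+1+9 = 49
Ridge-Grove-Denton-Maple-Pine-Ridge: 12+8+18+17+8 = 63
Ridge-Grove-Denton-Pine-Maple-Ridge: 12+8+1+17+21 = 59
Ridge-Grove-Pine-Maple-Denton-Ridge: 12+7+17+18+9 = 63
Ridge-Grove-Pine-Denton-Maple-Ridge: 12+7+1+18+21 = 59
Ridge-Maple-Grove-Denton-Pine-Ridge: 21+10+8+1+8 = 48
Ridge-Maple-Grove-Pine-Denton-Ridge: 21+10+7+1+9 = 48
Ridge-Maple-Denton-Grove-Pine-Ridge: 21+18+8+7+8 = 62
Ridge-Maple-Pine-Grove-Denton-Ridge: 21+17+7+8+9 = 62
Ridge-Denton-Grove-Maple-Pine-Ridge: 9+8+10+17+8 = 52
Ridge-Denton-Maple-Grove-Pine-Ridge: 9+18+10+7+8 = 52
The minimum is 48.
One optimal route: Ridge → Maple → Grove → Denton → Pine → Ridge (or its reverse).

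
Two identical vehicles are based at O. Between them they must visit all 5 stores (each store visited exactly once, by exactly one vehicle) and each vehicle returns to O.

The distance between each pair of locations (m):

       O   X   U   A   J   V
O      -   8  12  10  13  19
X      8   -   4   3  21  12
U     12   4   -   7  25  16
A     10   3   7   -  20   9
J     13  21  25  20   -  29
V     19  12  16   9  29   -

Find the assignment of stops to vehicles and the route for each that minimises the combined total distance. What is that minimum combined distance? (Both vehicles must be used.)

There are 2^4 − 1 = 15 ways to divide the 5 stops into two non-empty groups. For each, the best each vehicle can do is its own shortest tour through its group:
  {X} + {U, A, J, V}: 16 + 70 = 86
  {U} + {X, A, J, V}: 24 + 62 = 86
  {X, U} + {A, J, V}: 24 + 61 = 85
  {A} + {X, U, J, V}: 20 + 70 = 90
  {X, A} + {U, J, V}: 21 + 70 = 91
  {U, A} + {X, J, V}: 29 + 62 = 91
  … (15 splits in total)
  {J} + {X, U, A, V}: 26 + 47 = 73  ← best
Best: vehicle 1 O → J → O = 26; vehicle 2 O → X → U → A → V → O = 47; combined 73.

73 m — the smallest possible combined total.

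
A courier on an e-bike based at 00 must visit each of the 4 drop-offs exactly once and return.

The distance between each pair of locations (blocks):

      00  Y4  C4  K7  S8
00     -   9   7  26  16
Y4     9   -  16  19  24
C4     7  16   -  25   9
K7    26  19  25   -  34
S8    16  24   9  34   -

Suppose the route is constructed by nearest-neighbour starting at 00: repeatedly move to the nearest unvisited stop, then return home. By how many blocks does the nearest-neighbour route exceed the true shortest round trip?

7 blocks longer than the optimal tour.

00: C4=7, Y4=9, S8=16, K7=26 ⇒ C4
C4: S8=9, Y4=16, K7=25 ⇒ S8
S8: Y4=24, K7=34 ⇒ Y4
Y4: K7=19 ⇒ K7
NN route 00 → C4 → S8 → Y4 → K7 → 00 costs 85.
Optimal: 00 → Y4 → K7 → C4 → S8 → 00 costs 78 (by enumerating all 12 distinct tours).
Excess = 85 − 78 = 7.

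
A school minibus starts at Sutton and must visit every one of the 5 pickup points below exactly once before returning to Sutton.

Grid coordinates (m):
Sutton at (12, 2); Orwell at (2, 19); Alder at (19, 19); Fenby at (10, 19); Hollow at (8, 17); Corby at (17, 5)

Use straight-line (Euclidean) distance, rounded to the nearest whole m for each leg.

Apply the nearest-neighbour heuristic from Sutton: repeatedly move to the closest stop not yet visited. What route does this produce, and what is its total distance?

Nearest-neighbour total = 58 m; route Sutton → Corby → Alder → Fenby → Hollow → Orwell → Sutton.

At Sutton the remaining stops are Corby 6, Hollow 16, Fenby 17, Alder 18, Orwell 20; go to Corby.
At Corby the remaining stops are Alder 14, Hollow 15, Fenby 16, Orwell 21; go to Alder.
At Alder the remaining stops are Fenby 9, Hollow 11, Orwell 17; go to Fenby.
At Fenby the remaining stops are Hollow 3, Orwell 8; go to Hollow.
At Hollow the remaining stops are Orwell 6; go to Orwell.
Return Orwell→Sutton: 20.
Total = 6 + 14 + 9 + 3 + 6 + 20 = 58.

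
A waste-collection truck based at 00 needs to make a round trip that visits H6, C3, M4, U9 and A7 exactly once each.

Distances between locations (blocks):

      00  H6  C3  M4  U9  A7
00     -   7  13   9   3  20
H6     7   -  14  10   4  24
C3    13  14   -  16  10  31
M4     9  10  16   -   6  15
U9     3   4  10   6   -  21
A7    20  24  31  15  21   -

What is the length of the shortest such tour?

00-H6-C3-M4-U9-A7-00: 7+14+16+6+21+20 = 84
00-H6-C3-M4-A7-U9-00: 7+14+16+15+21+3 = 76
00-H6-C3-U9-M4-A7-00: 7+14+10+6+15+20 = 72
00-H6-C3-U9-A7-M4-00: 7+14+10+21+15+9 = 76
00-H6-C3-A7-M4-U9-00: 7+14+31+15+6+3 = 76
00-H6-C3-A7-U9-M4-00: 7+14+31+21+6+9 = 88
00-H6-M4-C3-U9-A7-00: 7+10+16+10+21+20 = 84
00-H6-M4-C3-A7-U9-00: 7+10+16+31+21+3 = 88
00-H6-M4-U9-C3-A7-00: 7+10+6+10+31+20 = 84
00-H6-M4-U9-A7-C3-00: 7+10+6+21+31+13 = 88
00-H6-M4-A7-C3-U9-00: 7+10+15+31+10+3 = 76
00-H6-M4-A7-U9-C3-00: 7+10+15+21+10+13 = 76
00-H6-U9-C3-M4-A7-00: 7+4+10+16+15+20 = 72
00-H6-U9-C3-A7-M4-00: 7+4+10+31+15+9 = 76
… (46 more)
The minimum is 72.
One optimal route: 00 → H6 → C3 → U9 → M4 → A7 → 00 (or its reverse).

Minimum total distance: 72 blocks.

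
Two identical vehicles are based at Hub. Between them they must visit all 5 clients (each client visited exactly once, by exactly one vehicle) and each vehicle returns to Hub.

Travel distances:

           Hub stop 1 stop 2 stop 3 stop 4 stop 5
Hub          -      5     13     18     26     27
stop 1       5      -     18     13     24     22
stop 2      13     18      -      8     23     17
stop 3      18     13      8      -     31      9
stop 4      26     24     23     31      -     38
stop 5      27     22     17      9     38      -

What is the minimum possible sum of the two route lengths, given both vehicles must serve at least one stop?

Check every non-empty split of the stops between the two vehicles; for each half take its own optimal tour:
  {stop 1} + {stop 2, stop 3, stop 4, stop 5}: 10 + 93 = 103
  {stop 2} + {stop 1, stop 3, stop 4, stop 5}: 26 + 91 = 117
  {stop 1, stop 2} + {stop 3, stop 4, stop 5}: 36 + 91 = 127
  {stop 3} + {stop 1, stop 2, stop 4, stop 5}: 36 + 93 = 129
  {stop 1, stop 3} + {stop 2, stop 4, stop 5}: 36 + 93 = 129
  {stop 2, stop 3} + {stop 1, stop 4, stop 5}: 39 + 91 = 130
  … (15 splits in total)
Best: vehicle 1 Hub → stop 1 → Hub = 10; vehicle 2 Hub → stop 3 → stop 5 → stop 2 → stop 4 → Hub = 93; combined 103.

103 — the smallest possible combined total.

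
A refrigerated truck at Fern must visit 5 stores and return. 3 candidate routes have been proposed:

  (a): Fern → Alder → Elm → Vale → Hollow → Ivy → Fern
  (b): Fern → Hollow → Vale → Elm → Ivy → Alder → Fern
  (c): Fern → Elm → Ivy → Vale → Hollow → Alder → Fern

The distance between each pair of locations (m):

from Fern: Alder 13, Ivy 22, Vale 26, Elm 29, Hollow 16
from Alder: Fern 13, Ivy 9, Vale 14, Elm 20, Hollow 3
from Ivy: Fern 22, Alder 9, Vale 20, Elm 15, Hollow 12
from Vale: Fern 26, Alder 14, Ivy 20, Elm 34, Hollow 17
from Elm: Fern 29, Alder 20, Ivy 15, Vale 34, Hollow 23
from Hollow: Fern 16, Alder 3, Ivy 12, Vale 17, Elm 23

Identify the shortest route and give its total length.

Shortest is (c), total 97 m.

(a): 13 + 20 + 34 + 17 + 12 + 22 = 118
(b): 16 + 17 + 34 + 15 + 9 + 13 = 104
(c): 29 + 15 + 20 + 17 + 3 + 13 = 97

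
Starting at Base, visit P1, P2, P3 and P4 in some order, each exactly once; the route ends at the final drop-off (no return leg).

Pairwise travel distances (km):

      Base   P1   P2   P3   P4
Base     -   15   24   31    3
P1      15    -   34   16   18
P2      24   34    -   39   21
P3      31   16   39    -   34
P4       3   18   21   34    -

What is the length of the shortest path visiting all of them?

There are 4! = 24 possible orderings.
Base → P1 → P2 → P3 → P4: 15+34+39+34 = 122
Base → P1 → P2 → P4 → P3: 15+34+21+34 = 104
Base → P1 → P3 → P2 → P4: 15+16+39+21 = 91
Base → P1 → P3 → P4 → P2: 15+16+34+21 = 86
Base → P1 → P4 → P2 → P3: 15+18+21+39 = 93
Base → P1 → P4 → P3 → P2: 15+18+34+39 = 106
Base → P2 → P1 → P3 → P4: 24+34+16+34 = 108
Base → P2 → P1 → P4 → P3: 24+34+18+34 = 110
Base → P2 → P3 → P1 → P4: 24+39+16+18 = 97
Base → P2 → P3 → P4 → P1: 24+39+34+18 = 115
Base → P2 → P4 → P1 → P3: 24+21+18+16 = 79
Base → P2 → P4 → P3 → P1: 24+21+34+16 = 95
Base → P3 → P1 → P2 → P4: 31+16+34+21 = 102
Base → P3 → P1 → P4 → P2: 31+16+18+21 = 86
… (10 more)
Base → P4 → P2 → P1 → P3: 3+21+34+16 = 74  ← best
The minimum is 74.
One shortest path: Base → P4 → P2 → P1 → P3.

Shortest open route: 74 km.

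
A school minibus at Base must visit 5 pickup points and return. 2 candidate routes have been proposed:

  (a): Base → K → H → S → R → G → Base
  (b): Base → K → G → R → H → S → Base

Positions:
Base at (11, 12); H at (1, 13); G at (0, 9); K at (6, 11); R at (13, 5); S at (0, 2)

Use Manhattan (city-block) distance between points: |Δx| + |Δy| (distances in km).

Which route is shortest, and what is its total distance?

Shortest is (a), total 72 km.

(a): 6 + 7 + 12 + 16 + 17 + 14 = 72
(b): 6 + 8 + 17 + 20 + 12 + 21 = 84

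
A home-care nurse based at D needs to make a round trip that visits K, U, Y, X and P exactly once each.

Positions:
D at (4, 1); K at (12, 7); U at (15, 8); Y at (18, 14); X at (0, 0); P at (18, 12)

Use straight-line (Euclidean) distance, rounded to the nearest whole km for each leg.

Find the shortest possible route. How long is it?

Shortest round trip = 47 km.

With 5 stops there are 5!/2 = 60 distinct round trips (a route and its reverse cost the same).
D - K - U - Y - X - P - D: 10+3+7+23+22+18 = 83
D - K - U - Y - P - X - D: 10+3+7+2+22+4 = 48
D - K - U - X - Y - P - D: 10+3+17+23+2+18 = 73
D - K - U - X - P - Y - D: 10+3+17+22+2+19 = 73
D - K - U - P - Y - X - D: 10+3+5+2+23+4 = 47
D - K - U - P - X - Y - D: 10+3+5+22+23+19 = 82
D - K - Y - U - X - P - D: 10+9+7+17+22+18 = 83
D - K - Y - U - P - X - D: 10+9+7+5+22+4 = 57
D - K - Y - X - U - P - D: 10+9+23+17+5+18 = 82
D - K - Y - X - P - U - D: 10+9+23+22+5+13 = 82
D - K - Y - P - U - X - D: 10+9+2+5+17+4 = 47
D - K - Y - P - X - U - D: 10+9+2+22+17+13 = 73
D - K - X - U - Y - P - D: 10+14+17+7+2+18 = 68
D - K - X - U - P - Y - D: 10+14+17+5+2+19 = 67
… (46 more)
The minimum is 47.
One optimal route: D → K → U → P → Y → X → D (or its reverse).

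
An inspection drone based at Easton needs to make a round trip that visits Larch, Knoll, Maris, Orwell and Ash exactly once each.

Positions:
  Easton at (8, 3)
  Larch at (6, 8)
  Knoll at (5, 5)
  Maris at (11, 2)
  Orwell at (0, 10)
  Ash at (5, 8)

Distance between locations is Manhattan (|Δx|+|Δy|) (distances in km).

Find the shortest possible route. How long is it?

Shortest round trip = 38 km.

There are 60 distinct closed tours to check (reversals are equivalent).
Easton - Larch - Knoll - Maris - Orwell - Ash - Easton: 7+4+9+19+7+8 = 54
Easton - Larch - Knoll - Maris - Ash - Orwell - Easton: 7+4+9+12+7+15 = 54
Easton - Larch - Knoll - Orwell - Maris - Ash - Easton: 7+4+10+19+12+8 = 60
Easton - Larch - Knoll - Orwell - Ash - Maris - Easton: 7+4+10+7+12+4 = 44
Easton - Larch - Knoll - Ash - Maris - Orwell - Easton: 7+4+3+12+19+15 = 60
Easton - Larch - Knoll - Ash - Orwell - Maris - Easton: 7+4+3+7+19+4 = 44
Easton - Larch - Maris - Knoll - Orwell - Ash - Easton: 7+11+9+10+7+8 = 52
Easton - Larch - Maris - Knoll - Ash - Orwell - Easton: 7+11+9+3+7+15 = 52
Easton - Larch - Maris - Orwell - Knoll - Ash - Easton: 7+11+19+10+3+8 = 58
Easton - Larch - Maris - Orwell - Ash - Knoll - Easton: 7+11+19+7+3+5 = 52
Easton - Larch - Maris - Ash - Knoll - Orwell - Easton: 7+11+12+3+10+15 = 58
Easton - Larch - Maris - Ash - Orwell - Knoll - Easton: 7+11+12+7+10+5 = 52
Easton - Larch - Orwell - Knoll - Maris - Ash - Easton: 7+8+10+9+12+8 = 54
Easton - Larch - Orwell - Knoll - Ash - Maris - Easton: 7+8+10+3+12+4 = 44
… (46 more)
Easton - Larch - Orwell - Ash - Knoll - Maris - Easton: 7+8+7+3+9+4 = 38  ← best
The minimum is 38.
One optimal route: Easton → Larch → Orwell → Ash → Knoll → Maris → Easton (or its reverse).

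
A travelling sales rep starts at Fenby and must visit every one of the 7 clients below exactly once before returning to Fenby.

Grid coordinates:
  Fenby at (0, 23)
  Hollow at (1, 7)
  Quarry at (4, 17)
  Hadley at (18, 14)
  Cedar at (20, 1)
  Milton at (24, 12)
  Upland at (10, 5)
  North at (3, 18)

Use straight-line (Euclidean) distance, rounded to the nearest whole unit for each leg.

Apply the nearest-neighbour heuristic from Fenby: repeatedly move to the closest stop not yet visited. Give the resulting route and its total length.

From Fenby: distances to unvisited — North=6, Quarry=7, Hollow=16, Hadley=20, Upland=21, Milton=26, Cedar=30. Nearest is North (6).
From North: distances to unvisited — Quarry=1, Hollow=11, Upland=15, Hadley=16, Milton=22, Cedar=24. Nearest is Quarry (1).
From Quarry: distances to unvisited — Hollow=10, Upland=13, Hadley=14, Milton=21, Cedar=23. Nearest is Hollow (10).
From Hollow: distances to unvisited — Upland=9, Hadley=18, Cedar=20, Milton=24. Nearest is Upland (9).
From Upland: distances to unvisited — Cedar=11, Hadley=12, Milton=16. Nearest is Cedar (11).
From Cedar: distances to unvisited — Milton=12, Hadley=13. Nearest is Milton (12).
From Milton: distances to unvisited — Hadley=6. Nearest is Hadley (6).
Return Hadley→Fenby: 20.
Total = 6 + 1 + 10 + 9 + 11 + 12 + 6 + 20 = 75.

75 along Fenby → North → Quarry → Hollow → Upland → Cedar → Milton → Hadley → Fenby.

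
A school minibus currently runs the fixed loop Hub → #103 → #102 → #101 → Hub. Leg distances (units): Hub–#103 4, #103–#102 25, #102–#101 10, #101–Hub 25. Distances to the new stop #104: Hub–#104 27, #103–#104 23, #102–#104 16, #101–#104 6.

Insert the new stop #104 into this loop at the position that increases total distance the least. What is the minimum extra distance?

Insertion cost between consecutive stops i–j is d(i,#104) + d(#104,j) − d(i,j):
  between Hub and #103: 27 + 23 − 4 = 46
  between #103 and #102: 23 + 16 − 25 = 14
  between #102 and #101: 16 + 6 − 10 = 12
  between #101 and Hub: 6 + 27 − 25 = 8
Cheapest insertion is between #101 and Hub, adding 8.
New total = 64 + 8 = 72.

Adding 8 by placing #104 on the #101–Hub leg.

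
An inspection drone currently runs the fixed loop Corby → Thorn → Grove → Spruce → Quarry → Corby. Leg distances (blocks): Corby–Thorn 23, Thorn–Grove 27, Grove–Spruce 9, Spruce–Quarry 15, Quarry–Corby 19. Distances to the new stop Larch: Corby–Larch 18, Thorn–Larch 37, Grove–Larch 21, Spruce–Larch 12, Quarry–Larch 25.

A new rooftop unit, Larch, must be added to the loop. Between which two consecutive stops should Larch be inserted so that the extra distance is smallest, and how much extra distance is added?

+22 blocks — insert Larch between Spruce and Quarry.

Insertion cost between consecutive stops i–j is d(i,Larch) + d(Larch,j) − d(i,j):
  between Corby and Thorn: 18 + 37 − 23 = 32
  between Thorn and Grove: 37 + 21 − 27 = 31
  between Grove and Spruce: 21 + 12 − 9 = 24
  between Spruce and Quarry: 12 + 25 − 15 = 22
  between Quarry and Corby: 25 + 18 − 19 = 24
Cheapest insertion is between Spruce and Quarry, adding 22.
New total = 93 + 22 = 115.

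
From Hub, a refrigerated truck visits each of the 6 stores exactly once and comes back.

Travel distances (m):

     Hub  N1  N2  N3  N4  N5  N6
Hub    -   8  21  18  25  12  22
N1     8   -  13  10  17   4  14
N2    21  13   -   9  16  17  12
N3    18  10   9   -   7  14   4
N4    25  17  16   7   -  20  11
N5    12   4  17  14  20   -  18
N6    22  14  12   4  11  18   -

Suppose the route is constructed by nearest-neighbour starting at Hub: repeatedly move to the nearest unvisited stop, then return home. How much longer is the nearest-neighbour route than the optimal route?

Hub: N1=8, N5=12, N3=18, N2=21, N6=22, N4=25 ⇒ N1
N1: N5=4, N3=10, N2=13, N6=14, N4=17 ⇒ N5
N5: N3=14, N2=17, N6=18, N4=20 ⇒ N3
N3: N6=4, N4=7, N2=9 ⇒ N6
N6: N4=11, N2=12 ⇒ N4
N4: N2=16 ⇒ N2
NN route Hub → N1 → N5 → N3 → N6 → N4 → N2 → Hub costs 78.
Optimal: Hub → N1 → N2 → N6 → N3 → N4 → N5 → Hub costs 76 (by enumerating all 360 distinct tours).
Excess = 78 − 76 = 2.

2 m longer than the optimal tour.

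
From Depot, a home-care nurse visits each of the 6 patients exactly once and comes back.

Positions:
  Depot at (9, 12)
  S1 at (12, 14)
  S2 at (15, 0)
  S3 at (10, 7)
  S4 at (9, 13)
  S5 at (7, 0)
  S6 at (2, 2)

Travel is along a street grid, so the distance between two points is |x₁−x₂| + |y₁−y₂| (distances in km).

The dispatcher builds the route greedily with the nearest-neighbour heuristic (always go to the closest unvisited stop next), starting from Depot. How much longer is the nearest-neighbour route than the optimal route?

The nearest-neighbour route is 8 km longer than optimal.

Depot: S4=1, S1=5, S3=6, S5=14, S6=17, S2=18 ⇒ S4
S4: S1=4, S3=7, S5=15, S6=18, S2=19 ⇒ S1
S1: S3=9, S2=17, S5=19, S6=22 ⇒ S3
S3: S5=10, S2=12, S6=13 ⇒ S5
S5: S6=7, S2=8 ⇒ S6
S6: S2=15 ⇒ S2
NN route Depot → S4 → S1 → S3 → S5 → S6 → S2 → Depot costs 64.
Optimal: Depot → S3 → S6 → S5 → S2 → S1 → S4 → Depot costs 56 (by enumerating all 360 distinct tours).
Excess = 64 − 56 = 8.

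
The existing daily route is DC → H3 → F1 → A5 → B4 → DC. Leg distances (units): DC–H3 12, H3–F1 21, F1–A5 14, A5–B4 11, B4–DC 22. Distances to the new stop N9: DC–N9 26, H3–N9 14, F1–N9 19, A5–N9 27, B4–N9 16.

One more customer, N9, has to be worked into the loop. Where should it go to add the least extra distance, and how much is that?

Insertion cost between consecutive stops i–j is d(i,N9) + d(N9,j) − d(i,j):
  between DC and H3: 26 + 14 − 12 = 28
  between H3 and F1: 14 + 19 − 21 = 12
  between F1 and A5: 19 + 27 − 14 = 32
  between A5 and B4: 27 + 16 − 11 = 32
  between B4 and DC: 16 + 26 − 22 = 20
Cheapest insertion is between H3 and F1, adding 12.
New total = 80 + 12 = 92.

+12 — insert N9 between H3 and F1.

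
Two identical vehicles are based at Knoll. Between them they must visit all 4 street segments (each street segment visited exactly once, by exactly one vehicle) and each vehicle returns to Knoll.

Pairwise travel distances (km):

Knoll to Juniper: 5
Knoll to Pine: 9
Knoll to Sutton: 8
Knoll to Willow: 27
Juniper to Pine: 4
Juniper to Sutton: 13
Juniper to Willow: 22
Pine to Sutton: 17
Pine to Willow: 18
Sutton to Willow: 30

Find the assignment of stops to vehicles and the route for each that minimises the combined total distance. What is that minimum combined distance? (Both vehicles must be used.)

Minimum combined distance: 70 km.

Try each way of splitting the stops between the two vehicles (each non-empty) and, for each split, find the best tour for each vehicle:
  {Juniper} + {Pine, Sutton, Willow}: 10 + 65 = 75
  {Pine} + {Juniper, Sutton, Willow}: 18 + 65 = 83
  {Juniper, Pine} + {Sutton, Willow}: 18 + 65 = 83
  {Sutton} + {Juniper, Pine, Willow}: 16 + 54 = 70
  {Juniper, Sutton} + {Pine, Willow}: 26 + 54 = 80
  {Pine, Sutton} + {Juniper, Willow}: 34 + 54 = 88
  … (7 splits in total)
Best: vehicle 1 Knoll → Sutton → Knoll = 16; vehicle 2 Knoll → Juniper → Pine → Willow → Knoll = 54; combined 70.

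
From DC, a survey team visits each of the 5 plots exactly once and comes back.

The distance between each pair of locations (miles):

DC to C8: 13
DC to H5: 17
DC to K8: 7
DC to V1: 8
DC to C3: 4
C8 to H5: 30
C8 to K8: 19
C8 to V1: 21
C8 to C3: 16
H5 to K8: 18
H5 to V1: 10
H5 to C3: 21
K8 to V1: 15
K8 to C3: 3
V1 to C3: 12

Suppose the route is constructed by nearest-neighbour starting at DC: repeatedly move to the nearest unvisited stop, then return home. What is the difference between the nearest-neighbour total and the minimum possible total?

The nearest-neighbour route is 7 miles longer than optimal.

DC: C3=4, K8=7, V1=8, C8=13, H5=17 ⇒ C3
C3: K8=3, V1=12, C8=16, H5=21 ⇒ K8
K8: V1=15, H5=18, C8=19 ⇒ V1
V1: H5=10, C8=21 ⇒ H5
H5: C8=30 ⇒ C8
NN route DC → C3 → K8 → V1 → H5 → C8 → DC costs 75.
Optimal: DC → C8 → C3 → K8 → H5 → V1 → DC costs 68 (by enumerating all 60 distinct tours).
Excess = 75 − 68 = 7.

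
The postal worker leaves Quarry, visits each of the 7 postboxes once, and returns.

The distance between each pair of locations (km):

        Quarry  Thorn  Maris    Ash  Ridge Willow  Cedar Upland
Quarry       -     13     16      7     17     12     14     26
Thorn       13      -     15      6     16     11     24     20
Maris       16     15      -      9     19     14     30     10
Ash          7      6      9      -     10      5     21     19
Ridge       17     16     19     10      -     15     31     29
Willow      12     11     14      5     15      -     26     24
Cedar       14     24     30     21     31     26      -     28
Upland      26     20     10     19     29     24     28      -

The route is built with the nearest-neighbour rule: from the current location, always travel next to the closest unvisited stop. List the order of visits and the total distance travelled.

124 km along Quarry → Ash → Willow → Thorn → Maris → Upland → Cedar → Ridge → Quarry.

At Quarry the remaining stops are Ash 7, Willow 12, Thorn 13, Cedar 14, Maris 16, Ridge 17, Upland 26; go to Ash.
At Ash the remaining stops are Willow 5, Thorn 6, Maris 9, Ridge 10, Upland 19, Cedar 21; go to Willow.
At Willow the remaining stops are Thorn 11, Maris 14, Ridge 15, Upland 24, Cedar 26; go to Thorn.
At Thorn the remaining stops are Maris 15, Ridge 16, Upland 20, Cedar 24; go to Maris.
At Maris the remaining stops are Upland 10, Ridge 19, Cedar 30; go to Upland.
At Upland the remaining stops are Cedar 28, Ridge 29; go to Cedar.
At Cedar the remaining stops are Ridge 31; go to Ridge.
Return Ridge→Quarry: 17.
Total = 7 + 5 + 11 + 15 + 10 + 28 + 31 + 17 = 124.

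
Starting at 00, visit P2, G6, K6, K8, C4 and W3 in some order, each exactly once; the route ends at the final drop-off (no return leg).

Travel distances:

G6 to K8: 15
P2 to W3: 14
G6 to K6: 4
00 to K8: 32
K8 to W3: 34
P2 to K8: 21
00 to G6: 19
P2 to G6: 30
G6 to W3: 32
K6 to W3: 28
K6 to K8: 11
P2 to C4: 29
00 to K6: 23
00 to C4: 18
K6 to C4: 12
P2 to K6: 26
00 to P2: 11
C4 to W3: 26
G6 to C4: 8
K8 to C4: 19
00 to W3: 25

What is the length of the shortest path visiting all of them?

Shortest open route: 74.

There are 6! = 720 possible orderings.
00 → P2 → G6 → K6 → K8 → C4 → W3: 11+30+4+11+19+26 = 101
00 → P2 → G6 → K6 → K8 → W3 → C4: 11+30+4+11+34+26 = 116
00 → P2 → G6 → K6 → C4 → K8 → W3: 11+30+4+12+19+34 = 110
00 → P2 → G6 → K6 → C4 → W3 → K8: 11+30+4+12+26+34 = 117
00 → P2 → G6 → K6 → W3 → K8 → C4: 11+30+4+28+34+19 = 126
00 → P2 → G6 → K6 → W3 → C4 → K8: 11+30+4+28+26+19 = 118
00 → P2 → G6 → K8 → K6 → C4 → W3: 11+30+15+11+12+26 = 105
00 → P2 → G6 → K8 → K6 → W3 → C4: 11+30+15+11+28+26 = 121
… (712 more)
00 → P2 → W3 → C4 → G6 → K6 → K8: 11+14+26+8+4+11 = 74  ← best
The minimum is 74.
One shortest path: 00 → P2 → W3 → C4 → G6 → K6 → K8.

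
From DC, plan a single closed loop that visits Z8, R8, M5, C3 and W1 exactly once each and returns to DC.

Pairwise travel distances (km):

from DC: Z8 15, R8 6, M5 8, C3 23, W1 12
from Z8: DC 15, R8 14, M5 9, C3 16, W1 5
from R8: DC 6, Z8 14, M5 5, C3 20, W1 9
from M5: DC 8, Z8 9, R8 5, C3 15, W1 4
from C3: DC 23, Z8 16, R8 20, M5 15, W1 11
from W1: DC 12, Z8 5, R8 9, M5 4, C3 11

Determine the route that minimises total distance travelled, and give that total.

With 5 stops there are 5!/2 = 60 distinct round trips (a route and its reverse cost the same).
DC - Z8 - R8 - M5 - C3 - W1 - DC: 15+14+5+15+11+12 = 72
DC - Z8 - R8 - M5 - W1 - C3 - DC: 15+14+5+4+11+23 = 72
DC - Z8 - R8 - C3 - M5 - W1 - DC: 15+14+20+15+4+12 = 80
DC - Z8 - R8 - C3 - W1 - M5 - DC: 15+14+20+11+4+8 = 72
DC - Z8 - R8 - W1 - M5 - C3 - DC: 15+14+9+4+15+23 = 80
DC - Z8 - R8 - W1 - C3 - M5 - DC: 15+14+9+11+15+8 = 72
DC - Z8 - M5 - R8 - C3 - W1 - DC: 15+9+5+20+11+12 = 72
DC - Z8 - M5 - R8 - W1 - C3 - DC: 15+9+5+9+11+23 = 72
DC - Z8 - M5 - C3 - R8 - W1 - DC: 15+9+15+20+9+12 = 80
DC - Z8 - M5 - C3 - W1 - R8 - DC: 15+9+15+11+9+6 = 65
DC - Z8 - M5 - W1 - R8 - C3 - DC: 15+9+4+9+20+23 = 80
DC - Z8 - M5 - W1 - C3 - R8 - DC: 15+9+4+11+20+6 = 65
DC - Z8 - C3 - R8 - M5 - W1 - DC: 15+16+20+5+4+12 = 72
DC - Z8 - C3 - R8 - W1 - M5 - DC: 15+16+20+9+4+8 = 72
… (46 more)
DC - Z8 - C3 - W1 - M5 - R8 - DC: 15+16+11+4+5+6 = 57  ← best
The minimum is 57.
One optimal route: DC → Z8 → C3 → W1 → M5 → R8 → DC (or its reverse).

57 km — the shortest possible round trip.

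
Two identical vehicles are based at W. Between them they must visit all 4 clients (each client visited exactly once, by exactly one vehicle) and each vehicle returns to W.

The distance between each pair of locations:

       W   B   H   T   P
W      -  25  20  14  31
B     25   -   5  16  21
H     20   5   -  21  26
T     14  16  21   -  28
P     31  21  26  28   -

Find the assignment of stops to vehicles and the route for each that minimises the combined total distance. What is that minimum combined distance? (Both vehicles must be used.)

105 — the smallest possible combined total.

There are 2^3 − 1 = 7 ways to divide the 4 stops into two non-empty groups. For each, the best each vehicle can do is its own shortest tour through its group:
  {B} + {H, T, P}: 50 + 88 = 138
  {H} + {B, T, P}: 40 + 82 = 122
  {B, H} + {T, P}: 50 + 73 = 123
  {T} + {B, H, P}: 28 + 77 = 105
  {B, T} + {H, P}: 55 + 77 = 132
  {H, T} + {B, P}: 55 + 77 = 132
  … (7 splits in total)
Best: vehicle 1 W → T → W = 28; vehicle 2 W → H → B → P → W = 77; combined 105.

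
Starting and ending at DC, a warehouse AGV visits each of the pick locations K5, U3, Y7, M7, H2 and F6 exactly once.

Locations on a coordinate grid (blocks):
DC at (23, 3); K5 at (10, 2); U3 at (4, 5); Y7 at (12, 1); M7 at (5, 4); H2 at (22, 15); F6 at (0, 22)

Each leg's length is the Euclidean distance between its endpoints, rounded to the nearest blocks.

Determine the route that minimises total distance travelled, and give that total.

71 blocks — the shortest possible round trip.

There are 360 distinct closed tours to check (reversals are equivalent).
DC - K5 - U3 - Y7 - M7 - H2 - F6 - DC: 13+7+9+8+20+23+30 = 110
DC - K5 - U3 - Y7 - M7 - F6 - H2 - DC: 13+7+9+8+19+23+12 = 91
DC - K5 - U3 - Y7 - H2 - M7 - F6 - DC: 13+7+9+17+20+19+30 = 115
DC - K5 - U3 - Y7 - H2 - F6 - M7 - DC: 13+7+9+17+23+19+18 = 106
DC - K5 - U3 - Y7 - F6 - M7 - H2 - DC: 13+7+9+24+19+20+12 = 104
DC - K5 - U3 - Y7 - F6 - H2 - M7 - DC: 13+7+9+24+23+20+18 = 114
DC - K5 - U3 - M7 - Y7 - H2 - F6 - DC: 13+7+1+8+17+23+30 = 99
DC - K5 - U3 - M7 - Y7 - F6 - H2 - DC: 13+7+1+8+24+23+12 = 88
… (352 more)
DC - Y7 - K5 - M7 - U3 - F6 - H2 - DC: 11+2+5+1+17+23+12 = 71  ← best
The minimum is 71.
One optimal route: DC → Y7 → K5 → M7 → U3 → F6 → H2 → DC (or its reverse).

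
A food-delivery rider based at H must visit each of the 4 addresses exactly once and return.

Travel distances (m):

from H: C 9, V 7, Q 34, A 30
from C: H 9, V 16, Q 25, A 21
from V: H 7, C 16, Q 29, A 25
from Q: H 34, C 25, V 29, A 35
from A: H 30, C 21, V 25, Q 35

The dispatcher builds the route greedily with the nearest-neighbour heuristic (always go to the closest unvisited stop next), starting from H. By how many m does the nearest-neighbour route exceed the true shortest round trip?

12 m longer than the optimal tour.

H: V=7, C=9, A=30, Q=34 ⇒ V
V: C=16, A=25, Q=29 ⇒ C
C: A=21, Q=25 ⇒ A
A: Q=35 ⇒ Q
NN route H → V → C → A → Q → H costs 113.
Optimal: H → C → Q → A → V → H costs 101 (by enumerating all 12 distinct tours).
Excess = 113 − 101 = 12.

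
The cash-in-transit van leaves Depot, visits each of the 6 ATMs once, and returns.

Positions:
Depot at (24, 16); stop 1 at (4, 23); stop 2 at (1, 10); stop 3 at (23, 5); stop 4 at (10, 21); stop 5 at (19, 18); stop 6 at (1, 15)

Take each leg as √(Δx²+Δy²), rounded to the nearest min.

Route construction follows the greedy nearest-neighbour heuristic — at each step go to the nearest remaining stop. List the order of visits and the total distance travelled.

From Depot: distances to unvisited — stop 5=5, stop 3=11, stop 4=15, stop 1=21, stop 6=23, stop 2=24. Nearest is stop 5 (5).
From stop 5: distances to unvisited — stop 4=9, stop 3=14, stop 1=16, stop 6=18, stop 2=20. Nearest is stop 4 (9).
From stop 4: distances to unvisited — stop 1=6, stop 6=11, stop 2=14, stop 3=21. Nearest is stop 1 (6).
From stop 1: distances to unvisited — stop 6=9, stop 2=13, stop 3=26. Nearest is stop 6 (9).
From stop 6: distances to unvisited — stop 2=5, stop 3=24. Nearest is stop 2 (5).
From stop 2: distances to unvisited — stop 3=23. Nearest is stop 3 (23).
Return stop 3→Depot: 11.
Total = 5 + 9 + 6 + 9 + 5 + 23 + 11 = 68.

Total distance 68 min via the nearest-neighbour route Depot → stop 5 → stop 4 → stop 1 → stop 6 → stop 2 → stop 3 → Depot.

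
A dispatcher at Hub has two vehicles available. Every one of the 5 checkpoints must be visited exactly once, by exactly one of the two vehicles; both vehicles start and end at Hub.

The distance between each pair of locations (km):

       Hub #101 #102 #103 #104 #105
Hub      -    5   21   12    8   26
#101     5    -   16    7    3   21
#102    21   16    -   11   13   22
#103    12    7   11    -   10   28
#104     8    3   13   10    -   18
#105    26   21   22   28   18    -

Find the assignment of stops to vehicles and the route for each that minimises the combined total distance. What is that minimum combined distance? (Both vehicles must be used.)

Check every non-empty split of the stops between the two vehicles; for each half take its own optimal tour:
  {#101} + {#102, #103, #104, #105}: 10 + 71 = 81
  {#102} + {#101, #103, #104, #105}: 42 + 66 = 108
  {#101, #102} + {#103, #104, #105}: 42 + 66 = 108
  {#103} + {#101, #102, #104, #105}: 24 + 69 = 93
  {#101, #103} + {#102, #104, #105}: 24 + 69 = 93
  {#102, #103} + {#101, #104, #105}: 44 + 52 = 96
  … (15 splits in total)
Best: vehicle 1 Hub → #101 → Hub = 10; vehicle 2 Hub → #103 → #102 → #105 → #104 → Hub = 71; combined 81.

Minimum combined distance: 81 km.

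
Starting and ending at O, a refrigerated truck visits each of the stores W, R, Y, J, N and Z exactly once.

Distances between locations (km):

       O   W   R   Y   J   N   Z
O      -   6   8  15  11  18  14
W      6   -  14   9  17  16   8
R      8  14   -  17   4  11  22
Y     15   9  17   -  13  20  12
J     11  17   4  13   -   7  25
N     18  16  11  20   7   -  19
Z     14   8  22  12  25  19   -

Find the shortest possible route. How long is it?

There are 360 distinct closed tours to check (reversals are equivalent).
O → W → R → Y → J → N → Z → O: 6+14+17+13+7+19+14 = 90
O → W → R → Y → J → Z → N → O: 6+14+17+13+25+19+18 = 112
O → W → R → Y → N → J → Z → O: 6+14+17+20+7+25+14 = 103
O → W → R → Y → N → Z → J → O: 6+14+17+20+19+25+11 = 112
O → W → R → Y → Z → J → N → O: 6+14+17+12+25+7+18 = 99
O → W → R → Y → Z → N → J → O: 6+14+17+12+19+7+11 = 86
O → W → R → J → Y → N → Z → O: 6+14+4+13+20+19+14 = 90
O → W → R → J → Y → Z → N → O: 6+14+4+13+12+19+18 = 86
… (352 more)
O → W → Y → Z → N → J → R → O: 6+9+12+19+7+4+8 = 65  ← best
The minimum is 65.
One optimal route: O → W → Y → Z → N → J → R → O (or its reverse).

Minimum total distance: 65 km.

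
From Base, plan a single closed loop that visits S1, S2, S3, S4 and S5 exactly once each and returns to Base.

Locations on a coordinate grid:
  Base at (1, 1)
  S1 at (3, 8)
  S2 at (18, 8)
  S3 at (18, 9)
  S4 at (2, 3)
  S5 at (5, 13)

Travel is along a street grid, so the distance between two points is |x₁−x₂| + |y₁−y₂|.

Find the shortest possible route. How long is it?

Shortest round trip = 58.

There are 60 distinct closed tours to check (reversals are equivalent).
Base → S1 → S2 → S3 → S4 → S5 → Base: 9+15+1+22+13+16 = 76
Base → S1 → S2 → S3 → S5 → S4 → Base: 9+15+1+17+13+3 = 58
Base → S1 → S2 → S4 → S3 → S5 → Base: 9+15+21+22+17+16 = 100
Base → S1 → S2 → S4 → S5 → S3 → Base: 9+15+21+13+17+25 = 100
Base → S1 → S2 → S5 → S3 → S4 → Base: 9+15+18+17+22+3 = 84
Base → S1 → S2 → S5 → S4 → S3 → Base: 9+15+18+13+22+25 = 102
Base → S1 → S3 → S2 → S4 → S5 → Base: 9+16+1+21+13+16 = 76
Base → S1 → S3 → S2 → S5 → S4 → Base: 9+16+1+18+13+3 = 60
Base → S1 → S3 → S4 → S2 → S5 → Base: 9+16+22+21+18+16 = 102
Base → S1 → S3 → S4 → S5 → S2 → Base: 9+16+22+13+18+24 = 102
Base → S1 → S3 → S5 → S2 → S4 → Base: 9+16+17+18+21+3 = 84
Base → S1 → S3 → S5 → S4 → S2 → Base: 9+16+17+13+21+24 = 100
Base → S1 → S4 → S2 → S3 → S5 → Base: 9+6+21+1+17+16 = 70
Base → S1 → S4 → S2 → S5 → S3 → Base: 9+6+21+18+17+25 = 96
… (46 more)
The minimum is 58.
One optimal route: Base → S1 → S2 → S3 → S5 → S4 → Base (or its reverse).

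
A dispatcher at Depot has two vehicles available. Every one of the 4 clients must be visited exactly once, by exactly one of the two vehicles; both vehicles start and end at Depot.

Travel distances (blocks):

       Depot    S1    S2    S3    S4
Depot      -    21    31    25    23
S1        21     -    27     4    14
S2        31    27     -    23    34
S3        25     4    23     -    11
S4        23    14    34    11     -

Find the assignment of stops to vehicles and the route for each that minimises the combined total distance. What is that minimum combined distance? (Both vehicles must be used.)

There are 2^3 − 1 = 7 ways to divide the 4 stops into two non-empty groups. For each, the best each vehicle can do is its own shortest tour through its group:
  {S1} + {S2, S3, S4}: 42 + 88 = 130
  {S2} + {S1, S3, S4}: 62 + 59 = 121
  {S1, S2} + {S3, S4}: 79 + 59 = 138
  {S3} + {S1, S2, S4}: 50 + 95 = 145
  {S1, S3} + {S2, S4}: 50 + 88 = 138
  {S2, S3} + {S1, S4}: 79 + 58 = 137
  … (7 splits in total)
Best: vehicle 1 Depot → S2 → Depot = 62; vehicle 2 Depot → S1 → S3 → S4 → Depot = 59; combined 121.

Minimum combined distance: 121 blocks.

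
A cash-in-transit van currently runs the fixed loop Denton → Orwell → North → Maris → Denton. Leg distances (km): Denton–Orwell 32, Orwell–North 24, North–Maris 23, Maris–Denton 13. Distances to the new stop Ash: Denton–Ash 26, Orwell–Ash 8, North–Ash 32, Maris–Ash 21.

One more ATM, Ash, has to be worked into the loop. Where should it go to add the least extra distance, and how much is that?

+2 km — insert Ash between Denton and Orwell.

Insertion cost between consecutive stops i–j is d(i,Ash) + d(Ash,j) − d(i,j):
  between Denton and Orwell: 26 + 8 − 32 = 2
  between Orwell and North: 8 + 32 − 24 = 16
  between North and Maris: 32 + 21 − 23 = 30
  between Maris and Denton: 21 + 26 − 13 = 34
Cheapest insertion is between Denton and Orwell, adding 2.
New total = 92 + 2 = 94.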